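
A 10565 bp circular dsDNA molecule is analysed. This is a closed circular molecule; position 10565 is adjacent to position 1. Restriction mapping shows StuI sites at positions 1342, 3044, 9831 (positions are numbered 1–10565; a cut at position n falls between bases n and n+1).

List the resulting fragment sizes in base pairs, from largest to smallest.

6787, 2076, 1702 bp

Circular molecule, 3 cuts → 3 fragments:
  3044 − 1342 = 1702 bp
  9831 − 3044 = 6787 bp
  wrap: 10565 − 9831 + 1342 = 2076 bp
Sorted largest to smallest: 6787, 2076, 1702 bp.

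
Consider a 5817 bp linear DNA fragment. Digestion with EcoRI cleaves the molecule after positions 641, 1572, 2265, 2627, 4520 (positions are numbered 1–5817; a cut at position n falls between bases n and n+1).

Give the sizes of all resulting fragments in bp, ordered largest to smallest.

1893, 1297, 931, 693, 641, 362 bp

Linear molecule, 5 cuts → 6 fragments:
  641 − 0 = 641 bp
  1572 − 641 = 931 bp
  2265 − 1572 = 693 bp
  2627 − 2265 = 362 bp
  4520 − 2627 = 1893 bp
  5817 − 4520 = 1297 bp
Sorted largest to smallest: 1893, 1297, 931, 693, 641, 362 bp.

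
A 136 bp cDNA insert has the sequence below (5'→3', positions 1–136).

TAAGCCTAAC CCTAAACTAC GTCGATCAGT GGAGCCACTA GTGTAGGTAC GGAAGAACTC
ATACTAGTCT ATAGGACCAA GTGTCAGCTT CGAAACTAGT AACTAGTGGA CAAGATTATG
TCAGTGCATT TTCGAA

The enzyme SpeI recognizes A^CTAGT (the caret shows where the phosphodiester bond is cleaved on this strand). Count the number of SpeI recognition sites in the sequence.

4

ACTAGT occurs starting at positions 37, 63, 95, 102.
SpeI cuts at 4 sites.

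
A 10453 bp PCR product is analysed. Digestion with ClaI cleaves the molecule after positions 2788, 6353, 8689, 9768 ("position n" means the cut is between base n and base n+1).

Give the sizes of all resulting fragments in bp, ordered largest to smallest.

3565, 2788, 2336, 1079, 685 bp

Linear molecule, 4 cuts → 5 fragments:
  2788 − 0 = 2788 bp
  6353 − 2788 = 3565 bp
  8689 − 6353 = 2336 bp
  9768 − 8689 = 1079 bp
  10453 − 9768 = 685 bp
Sorted largest to smallest: 3565, 2788, 2336, 1079, 685 bp.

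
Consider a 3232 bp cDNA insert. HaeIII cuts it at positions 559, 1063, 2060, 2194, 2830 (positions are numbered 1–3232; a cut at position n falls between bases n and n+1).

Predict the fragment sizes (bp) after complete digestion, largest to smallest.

997, 636, 559, 504, 402, 134 bp

Linear molecule, 5 cuts → 6 fragments:
  559 − 0 = 559 bp
  1063 − 559 = 504 bp
  2060 − 1063 = 997 bp
  2194 − 2060 = 134 bp
  2830 − 2194 = 636 bp
  3232 − 2830 = 402 bp
Sorted largest to smallest: 997, 636, 559, 504, 402, 134 bp.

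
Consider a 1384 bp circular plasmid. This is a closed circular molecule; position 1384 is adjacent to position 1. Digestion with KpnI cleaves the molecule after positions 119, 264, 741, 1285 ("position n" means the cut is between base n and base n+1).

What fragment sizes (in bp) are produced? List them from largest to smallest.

Circular molecule, 4 cuts → 4 fragments:
  264 − 119 = 145 bp
  741 − 264 = 477 bp
  1285 − 741 = 544 bp
  wrap: 1384 − 1285 + 119 = 218 bp
Sorted largest to smallest: 544, 477, 218, 145 bp.

544, 477, 218, 145 bp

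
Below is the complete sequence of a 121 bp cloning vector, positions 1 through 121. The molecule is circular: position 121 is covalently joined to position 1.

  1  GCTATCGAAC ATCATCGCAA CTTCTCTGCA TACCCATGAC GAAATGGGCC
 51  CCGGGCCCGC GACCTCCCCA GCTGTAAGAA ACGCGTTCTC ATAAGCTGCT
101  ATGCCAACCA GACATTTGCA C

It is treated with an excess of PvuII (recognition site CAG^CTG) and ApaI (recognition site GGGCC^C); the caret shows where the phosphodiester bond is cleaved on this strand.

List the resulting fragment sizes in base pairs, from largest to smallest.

100, 14, 7 bp

The PvuII site (CAGCTG) starts at position 69.
PvuII cuts after base 3 of each site, so after position 71.
ApaI sites (GGGCCC) start at positions 46, 53.
ApaI cuts after base 5 of each site (before the last base), so after positions 50, 57.
Combined cut positions: 50, 57, 71.
Circular molecule, 3 cuts → 3 fragments:
  51–57 → 7 bp
  58–71 → 14 bp
  72–121 then 1–50 → 50 + 50 = 100 bp
Sorted largest to smallest: 100, 14, 7 bp.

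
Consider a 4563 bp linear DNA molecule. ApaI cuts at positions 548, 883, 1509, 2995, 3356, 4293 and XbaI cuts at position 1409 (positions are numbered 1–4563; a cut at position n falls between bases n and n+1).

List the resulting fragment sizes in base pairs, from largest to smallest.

Combined cut positions (sorted): 548, 883, 1409, 1509, 2995, 3356, 4293.
Linear molecule, 7 cuts → 8 fragments:
  548 − 0 = 548 bp
  883 − 548 = 335 bp
  1409 − 883 = 526 bp
  1509 − 1409 = 100 bp
  2995 − 1509 = 1486 bp
  3356 − 2995 = 361 bp
  4293 − 3356 = 937 bp
  4563 − 4293 = 270 bp
Sorted largest to smallest: 1486, 937, 548, 526, 361, 335, 270, 100 bp.

1486, 937, 548, 526, 361, 335, 270, 100 bp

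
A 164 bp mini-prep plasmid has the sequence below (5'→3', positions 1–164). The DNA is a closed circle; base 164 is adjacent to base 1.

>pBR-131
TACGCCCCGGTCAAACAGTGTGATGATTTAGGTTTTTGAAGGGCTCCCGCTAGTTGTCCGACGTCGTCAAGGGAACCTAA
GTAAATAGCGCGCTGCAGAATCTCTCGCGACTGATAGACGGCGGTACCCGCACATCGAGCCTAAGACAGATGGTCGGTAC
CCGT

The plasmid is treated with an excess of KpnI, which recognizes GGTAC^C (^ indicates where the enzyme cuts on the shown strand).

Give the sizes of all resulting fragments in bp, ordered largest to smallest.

131, 33 bp

KpnI sites (GGTACC) start at positions 123, 156.
KpnI cuts after base 5 of each site (before the last base), so after positions 127, 160.
Circular molecule, 2 cuts → 2 fragments:
  128–160 → 33 bp
  161–164 then 1–127 → 4 + 127 = 131 bp
Sorted largest to smallest: 131, 33 bp.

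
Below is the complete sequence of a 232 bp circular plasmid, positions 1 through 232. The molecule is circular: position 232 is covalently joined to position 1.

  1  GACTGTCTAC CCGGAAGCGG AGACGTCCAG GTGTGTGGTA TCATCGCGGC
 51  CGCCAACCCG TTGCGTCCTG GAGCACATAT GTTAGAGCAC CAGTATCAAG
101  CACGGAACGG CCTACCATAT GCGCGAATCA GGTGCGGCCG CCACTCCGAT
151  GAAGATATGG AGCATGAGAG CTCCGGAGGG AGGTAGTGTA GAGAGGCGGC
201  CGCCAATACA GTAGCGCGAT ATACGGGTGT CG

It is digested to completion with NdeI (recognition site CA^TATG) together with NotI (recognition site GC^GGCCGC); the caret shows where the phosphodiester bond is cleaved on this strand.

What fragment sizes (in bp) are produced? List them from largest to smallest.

NdeI sites (CATATG) start at positions 76, 116.
NdeI cuts after base 2 of each site, so after positions 77, 117.
NotI sites (GCGGCCGC) start at positions 46, 134, 196.
NotI cuts after base 2 of each site, so after positions 47, 135, 197.
Combined cut positions: 47, 77, 117, 135, 197.
Circular molecule, 5 cuts → 5 fragments:
  48–77 → 30 bp
  78–117 → 40 bp
  118–135 → 18 bp
  136–197 → 62 bp
  198–232 then 1–47 → 35 + 47 = 82 bp
Sorted largest to smallest: 82, 62, 40, 30, 18 bp.

82, 62, 40, 30, 18 bp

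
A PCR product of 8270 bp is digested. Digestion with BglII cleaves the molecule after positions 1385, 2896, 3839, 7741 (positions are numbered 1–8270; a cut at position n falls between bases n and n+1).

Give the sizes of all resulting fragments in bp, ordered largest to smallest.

Linear molecule, 4 cuts → 5 fragments:
  1385 − 0 = 1385 bp
  2896 − 1385 = 1511 bp
  3839 − 2896 = 943 bp
  7741 − 3839 = 3902 bp
  8270 − 7741 = 529 bp
Sorted largest to smallest: 3902, 1511, 1385, 943, 529 bp.

3902, 1511, 1385, 943, 529 bp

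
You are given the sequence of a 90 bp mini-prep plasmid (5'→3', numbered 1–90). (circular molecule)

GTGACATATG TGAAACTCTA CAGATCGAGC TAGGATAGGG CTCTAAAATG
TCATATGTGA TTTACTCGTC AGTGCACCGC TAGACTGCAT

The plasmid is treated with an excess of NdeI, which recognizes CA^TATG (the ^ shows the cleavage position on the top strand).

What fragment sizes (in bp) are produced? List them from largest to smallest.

NdeI sites (CATATG) start at positions 5, 52.
NdeI cuts after base 2 of each site, so after positions 6, 53.
Circular molecule, 2 cuts → 2 fragments:
  7–53 → 47 bp
  54–90 then 1–6 → 37 + 6 = 43 bp
Sorted largest to smallest: 47, 43 bp.

47, 43 bp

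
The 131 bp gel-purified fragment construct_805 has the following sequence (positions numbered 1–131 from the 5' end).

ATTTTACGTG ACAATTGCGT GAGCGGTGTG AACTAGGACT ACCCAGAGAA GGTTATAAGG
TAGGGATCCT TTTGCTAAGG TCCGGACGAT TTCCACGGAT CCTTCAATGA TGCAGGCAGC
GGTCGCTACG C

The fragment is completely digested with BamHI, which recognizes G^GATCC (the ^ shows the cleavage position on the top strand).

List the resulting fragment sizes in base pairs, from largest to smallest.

64, 34, 33 bp

BamHI sites (GGATCC) start at positions 64, 97.
BamHI cuts after the first base of each site, so after positions 64, 97.
Linear molecule, 2 cuts → 3 fragments:
  1–64 → 64 bp
  65–97 → 33 bp
  98–131 → 34 bp
Sorted largest to smallest: 64, 34, 33 bp.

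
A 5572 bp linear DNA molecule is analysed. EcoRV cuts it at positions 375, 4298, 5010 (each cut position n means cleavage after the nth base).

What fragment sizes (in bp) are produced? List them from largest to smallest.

Linear molecule, 3 cuts → 4 fragments:
  375 − 0 = 375 bp
  4298 − 375 = 3923 bp
  5010 − 4298 = 712 bp
  5572 − 5010 = 562 bp
Sorted largest to smallest: 3923, 712, 562, 375 bp.

3923, 712, 562, 375 bp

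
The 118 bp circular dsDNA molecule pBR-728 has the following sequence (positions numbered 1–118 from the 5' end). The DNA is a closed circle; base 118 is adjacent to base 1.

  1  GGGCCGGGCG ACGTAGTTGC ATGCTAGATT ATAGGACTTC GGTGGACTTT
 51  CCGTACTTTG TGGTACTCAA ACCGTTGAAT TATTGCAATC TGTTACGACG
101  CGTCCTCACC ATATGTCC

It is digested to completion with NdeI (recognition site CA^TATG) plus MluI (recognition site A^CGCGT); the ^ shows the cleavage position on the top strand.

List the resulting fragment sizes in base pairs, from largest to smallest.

The NdeI site (CATATG) starts at position 110.
NdeI cuts after base 2 of each site, so after position 111.
The MluI site (ACGCGT) starts at position 98.
MluI cuts after the first base of each site, so after position 98.
Combined cut positions: 98, 111.
Circular molecule, 2 cuts → 2 fragments:
  99–111 → 13 bp
  112–118 then 1–98 → 7 + 98 = 105 bp
Sorted largest to smallest: 105, 13 bp.

105, 13 bp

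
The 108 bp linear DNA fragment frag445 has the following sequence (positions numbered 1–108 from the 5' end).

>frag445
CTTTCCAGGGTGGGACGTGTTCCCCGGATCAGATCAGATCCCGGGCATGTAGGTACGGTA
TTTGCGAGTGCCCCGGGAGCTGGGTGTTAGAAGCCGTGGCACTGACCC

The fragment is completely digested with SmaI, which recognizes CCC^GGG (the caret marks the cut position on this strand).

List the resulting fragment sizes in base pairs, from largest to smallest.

SmaI sites (CCCGGG) start at positions 40, 72.
SmaI cuts after base 3 of each site, so after positions 42, 74.
Linear molecule, 2 cuts → 3 fragments:
  1–42 → 42 bp
  43–74 → 32 bp
  75–108 → 34 bp
Sorted largest to smallest: 42, 34, 32 bp.

42, 34, 32 bp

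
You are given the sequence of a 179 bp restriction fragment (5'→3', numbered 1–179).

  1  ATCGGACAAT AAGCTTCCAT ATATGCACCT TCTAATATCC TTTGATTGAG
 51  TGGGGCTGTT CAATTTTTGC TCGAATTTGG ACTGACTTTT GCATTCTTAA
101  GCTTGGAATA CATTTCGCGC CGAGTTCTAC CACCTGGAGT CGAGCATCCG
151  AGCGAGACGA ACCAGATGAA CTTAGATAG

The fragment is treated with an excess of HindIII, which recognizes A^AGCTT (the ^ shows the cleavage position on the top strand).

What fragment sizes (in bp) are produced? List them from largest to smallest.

88, 80, 11 bp

HindIII sites (AAGCTT) start at positions 11, 99.
HindIII cuts after the first base of each site, so after positions 11, 99.
Linear molecule, 2 cuts → 3 fragments:
  1–11 → 11 bp
  12–99 → 88 bp
  100–179 → 80 bp
Sorted largest to smallest: 88, 80, 11 bp.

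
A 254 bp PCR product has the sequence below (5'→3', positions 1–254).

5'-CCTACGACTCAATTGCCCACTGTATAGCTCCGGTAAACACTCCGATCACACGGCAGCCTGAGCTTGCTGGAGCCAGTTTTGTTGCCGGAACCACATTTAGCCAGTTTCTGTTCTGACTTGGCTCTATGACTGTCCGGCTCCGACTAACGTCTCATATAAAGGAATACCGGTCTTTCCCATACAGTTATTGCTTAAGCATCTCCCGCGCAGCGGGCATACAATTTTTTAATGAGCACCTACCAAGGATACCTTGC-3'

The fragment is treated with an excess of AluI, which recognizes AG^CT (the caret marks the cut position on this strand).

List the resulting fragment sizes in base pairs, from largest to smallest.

AluI sites (AGCT) start at positions 26, 61.
AluI cuts after base 2 of each site, so after positions 27, 62.
Linear molecule, 2 cuts → 3 fragments:
  1–27 → 27 bp
  28–62 → 35 bp
  63–254 → 192 bp
Sorted largest to smallest: 192, 35, 27 bp.

192, 35, 27 bp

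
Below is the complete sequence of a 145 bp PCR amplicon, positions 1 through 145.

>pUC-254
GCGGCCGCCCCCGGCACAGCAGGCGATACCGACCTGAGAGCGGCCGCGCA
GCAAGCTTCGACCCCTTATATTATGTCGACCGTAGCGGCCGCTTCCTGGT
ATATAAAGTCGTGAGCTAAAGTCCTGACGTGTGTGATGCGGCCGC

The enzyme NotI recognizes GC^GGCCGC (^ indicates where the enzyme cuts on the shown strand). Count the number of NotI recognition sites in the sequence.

4

GCGGCCGC occurs starting at positions 1, 40, 85, 138.
NotI cuts at 4 sites.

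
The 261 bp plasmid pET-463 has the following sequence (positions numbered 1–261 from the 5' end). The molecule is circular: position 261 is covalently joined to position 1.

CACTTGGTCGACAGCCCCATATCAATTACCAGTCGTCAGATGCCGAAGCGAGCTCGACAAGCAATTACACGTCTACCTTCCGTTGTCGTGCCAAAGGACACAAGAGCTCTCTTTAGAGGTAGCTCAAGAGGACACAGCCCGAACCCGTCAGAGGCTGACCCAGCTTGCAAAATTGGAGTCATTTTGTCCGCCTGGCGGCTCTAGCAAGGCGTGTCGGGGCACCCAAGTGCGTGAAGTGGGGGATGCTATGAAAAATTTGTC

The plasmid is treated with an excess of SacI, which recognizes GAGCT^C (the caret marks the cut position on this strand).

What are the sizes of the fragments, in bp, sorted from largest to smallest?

207, 54 bp

SacI sites (GAGCTC) start at positions 50, 104.
SacI cuts after base 5 of each site (before the last base), so after positions 54, 108.
Circular molecule, 2 cuts → 2 fragments:
  55–108 → 54 bp
  109–261 then 1–54 → 153 + 54 = 207 bp
Sorted largest to smallest: 207, 54 bp.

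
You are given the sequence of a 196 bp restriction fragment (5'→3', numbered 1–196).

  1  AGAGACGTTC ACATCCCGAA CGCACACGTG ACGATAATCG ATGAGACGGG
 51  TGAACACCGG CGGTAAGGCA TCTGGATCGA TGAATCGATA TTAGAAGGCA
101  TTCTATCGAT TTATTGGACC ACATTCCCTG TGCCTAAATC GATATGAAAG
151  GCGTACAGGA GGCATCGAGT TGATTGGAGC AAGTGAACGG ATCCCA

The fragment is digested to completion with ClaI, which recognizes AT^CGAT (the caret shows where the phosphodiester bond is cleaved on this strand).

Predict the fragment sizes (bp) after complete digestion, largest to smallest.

57, 39, 38, 33, 21, 8 bp

ClaI sites (ATCGAT) start at positions 37, 76, 84, 105, 138.
ClaI cuts after base 2 of each site, so after positions 38, 77, 85, 106, 139.
Linear molecule, 5 cuts → 6 fragments:
  1–38 → 38 bp
  39–77 → 39 bp
  78–85 → 8 bp
  86–106 → 21 bp
  107–139 → 33 bp
  140–196 → 57 bp
Sorted largest to smallest: 57, 39, 38, 33, 21, 8 bp.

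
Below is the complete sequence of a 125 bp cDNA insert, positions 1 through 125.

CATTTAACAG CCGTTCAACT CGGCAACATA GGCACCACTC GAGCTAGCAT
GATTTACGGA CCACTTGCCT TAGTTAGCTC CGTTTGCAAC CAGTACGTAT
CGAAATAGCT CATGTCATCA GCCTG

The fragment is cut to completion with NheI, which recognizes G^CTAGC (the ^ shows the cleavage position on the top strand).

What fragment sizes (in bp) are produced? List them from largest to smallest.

The NheI site (GCTAGC) starts at position 43.
NheI cuts after the first base of each site, so after position 43.
Linear molecule, 1 cut → 2 fragments:
  1–43 → 43 bp
  44–125 → 82 bp
Sorted largest to smallest: 82, 43 bp.

82, 43 bp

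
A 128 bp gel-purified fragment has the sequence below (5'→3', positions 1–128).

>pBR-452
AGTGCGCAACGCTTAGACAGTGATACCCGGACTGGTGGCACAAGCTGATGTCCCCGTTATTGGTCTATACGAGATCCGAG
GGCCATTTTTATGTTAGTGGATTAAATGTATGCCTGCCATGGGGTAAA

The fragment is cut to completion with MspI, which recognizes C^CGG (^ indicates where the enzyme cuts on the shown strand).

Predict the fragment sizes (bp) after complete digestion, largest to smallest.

101, 27 bp

The MspI site (CCGG) starts at position 27.
MspI cuts after the first base of each site, so after position 27.
Linear molecule, 1 cut → 2 fragments:
  1–27 → 27 bp
  28–128 → 101 bp
Sorted largest to smallest: 101, 27 bp.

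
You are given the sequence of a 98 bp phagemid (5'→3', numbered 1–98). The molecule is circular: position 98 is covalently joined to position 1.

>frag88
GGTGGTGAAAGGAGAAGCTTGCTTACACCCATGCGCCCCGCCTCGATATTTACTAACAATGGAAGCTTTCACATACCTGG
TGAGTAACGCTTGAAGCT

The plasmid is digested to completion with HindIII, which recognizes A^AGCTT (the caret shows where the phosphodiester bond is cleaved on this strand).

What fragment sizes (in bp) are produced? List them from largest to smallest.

50, 48 bp

HindIII sites (AAGCTT) start at positions 15, 63.
HindIII cuts after the first base of each site, so after positions 15, 63.
Circular molecule, 2 cuts → 2 fragments:
  16–63 → 48 bp
  64–98 then 1–15 → 35 + 15 = 50 bp
Sorted largest to smallest: 50, 48 bp.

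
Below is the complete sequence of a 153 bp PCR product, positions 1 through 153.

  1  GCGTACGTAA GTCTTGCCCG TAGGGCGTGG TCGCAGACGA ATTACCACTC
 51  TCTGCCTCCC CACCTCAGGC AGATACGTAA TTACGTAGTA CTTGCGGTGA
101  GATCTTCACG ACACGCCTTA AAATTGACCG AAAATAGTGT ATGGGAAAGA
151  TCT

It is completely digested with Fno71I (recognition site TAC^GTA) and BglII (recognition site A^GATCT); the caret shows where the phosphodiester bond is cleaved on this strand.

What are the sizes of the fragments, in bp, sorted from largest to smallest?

70, 48, 16, 8, 6, 5 bp

Fno71I sites (TACGTA) start at positions 4, 74, 82.
Fno71I cuts after base 3 of each site, so after positions 6, 76, 84.
BglII sites (AGATCT) start at positions 100, 148.
BglII cuts after the first base of each site, so after positions 100, 148.
Combined cut positions: 6, 76, 84, 100, 148.
Linear molecule, 5 cuts → 6 fragments:
  1–6 → 6 bp
  7–76 → 70 bp
  77–84 → 8 bp
  85–100 → 16 bp
  101–148 → 48 bp
  149–153 → 5 bp
Sorted largest to smallest: 70, 48, 16, 8, 6, 5 bp.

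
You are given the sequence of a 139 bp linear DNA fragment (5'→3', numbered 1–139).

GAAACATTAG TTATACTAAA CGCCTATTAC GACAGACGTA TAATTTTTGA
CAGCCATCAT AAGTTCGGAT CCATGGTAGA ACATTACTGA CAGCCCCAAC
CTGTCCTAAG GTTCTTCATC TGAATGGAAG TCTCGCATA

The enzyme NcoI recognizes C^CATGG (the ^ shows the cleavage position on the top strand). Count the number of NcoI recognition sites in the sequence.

1

CCATGG occurs starting at position 71.
NcoI cuts at 1 site.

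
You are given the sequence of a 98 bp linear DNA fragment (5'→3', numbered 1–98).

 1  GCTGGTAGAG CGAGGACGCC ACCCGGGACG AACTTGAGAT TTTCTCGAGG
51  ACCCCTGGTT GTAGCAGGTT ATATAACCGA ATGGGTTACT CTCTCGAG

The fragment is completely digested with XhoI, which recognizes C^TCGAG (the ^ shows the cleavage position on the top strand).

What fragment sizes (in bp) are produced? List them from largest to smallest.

49, 44, 5 bp

XhoI sites (CTCGAG) start at positions 44, 93.
XhoI cuts after the first base of each site, so after positions 44, 93.
Linear molecule, 2 cuts → 3 fragments:
  1–44 → 44 bp
  45–93 → 49 bp
  94–98 → 5 bp
Sorted largest to smallest: 49, 44, 5 bp.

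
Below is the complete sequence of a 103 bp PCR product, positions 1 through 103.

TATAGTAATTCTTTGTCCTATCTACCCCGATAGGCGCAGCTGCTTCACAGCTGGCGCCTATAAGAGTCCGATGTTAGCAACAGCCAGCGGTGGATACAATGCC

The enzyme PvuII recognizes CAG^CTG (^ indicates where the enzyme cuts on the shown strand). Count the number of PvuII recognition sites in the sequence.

CAGCTG occurs starting at positions 37, 48.
PvuII cuts at 2 sites.

2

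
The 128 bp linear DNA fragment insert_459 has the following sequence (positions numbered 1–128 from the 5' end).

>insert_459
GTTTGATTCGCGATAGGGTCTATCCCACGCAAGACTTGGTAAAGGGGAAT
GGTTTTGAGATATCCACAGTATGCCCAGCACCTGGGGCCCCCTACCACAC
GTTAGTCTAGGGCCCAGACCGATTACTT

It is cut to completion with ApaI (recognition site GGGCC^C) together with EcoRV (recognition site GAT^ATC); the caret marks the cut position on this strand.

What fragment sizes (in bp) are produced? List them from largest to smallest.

61, 28, 25, 14 bp

ApaI sites (GGGCCC) start at positions 85, 110.
ApaI cuts after base 5 of each site (before the last base), so after positions 89, 114.
The EcoRV site (GATATC) starts at position 59.
EcoRV cuts after base 3 of each site, so after position 61.
Combined cut positions: 61, 89, 114.
Linear molecule, 3 cuts → 4 fragments:
  1–61 → 61 bp
  62–89 → 28 bp
  90–114 → 25 bp
  115–128 → 14 bp
Sorted largest to smallest: 61, 28, 25, 14 bp.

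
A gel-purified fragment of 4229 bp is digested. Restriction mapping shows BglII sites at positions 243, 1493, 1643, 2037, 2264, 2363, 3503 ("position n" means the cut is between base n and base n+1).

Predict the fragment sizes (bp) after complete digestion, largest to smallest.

1250, 1140, 726, 394, 243, 227, 150, 99 bp

Linear molecule, 7 cuts → 8 fragments:
  243 − 0 = 243 bp
  1493 − 243 = 1250 bp
  1643 − 1493 = 150 bp
  2037 − 1643 = 394 bp
  2264 − 2037 = 227 bp
  2363 − 2264 = 99 bp
  3503 − 2363 = 1140 bp
  4229 − 3503 = 726 bp
Sorted largest to smallest: 1250, 1140, 726, 394, 243, 227, 150, 99 bp.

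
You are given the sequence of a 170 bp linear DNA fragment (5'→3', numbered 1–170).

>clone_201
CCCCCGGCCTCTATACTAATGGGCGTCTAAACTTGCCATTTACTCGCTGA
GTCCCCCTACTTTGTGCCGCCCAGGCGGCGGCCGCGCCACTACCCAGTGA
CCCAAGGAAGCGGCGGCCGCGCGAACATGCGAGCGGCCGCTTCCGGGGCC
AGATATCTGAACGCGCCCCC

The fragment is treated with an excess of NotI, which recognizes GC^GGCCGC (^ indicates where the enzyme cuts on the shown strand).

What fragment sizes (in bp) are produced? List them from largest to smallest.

NotI sites (GCGGCCGC) start at positions 78, 113, 133.
NotI cuts after base 2 of each site, so after positions 79, 114, 134.
Linear molecule, 3 cuts → 4 fragments:
  1–79 → 79 bp
  80–114 → 35 bp
  115–134 → 20 bp
  135–170 → 36 bp
Sorted largest to smallest: 79, 36, 35, 20 bp.

79, 36, 35, 20 bp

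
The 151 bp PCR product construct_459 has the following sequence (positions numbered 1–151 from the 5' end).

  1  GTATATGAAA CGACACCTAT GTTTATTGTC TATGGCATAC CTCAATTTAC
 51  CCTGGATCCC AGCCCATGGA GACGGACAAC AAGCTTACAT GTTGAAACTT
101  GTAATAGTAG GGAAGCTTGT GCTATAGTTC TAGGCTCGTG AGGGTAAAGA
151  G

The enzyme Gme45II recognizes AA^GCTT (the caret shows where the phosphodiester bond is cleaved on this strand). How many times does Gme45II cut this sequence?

AAGCTT occurs starting at positions 81, 113.
Gme45II cuts at 2 sites.

2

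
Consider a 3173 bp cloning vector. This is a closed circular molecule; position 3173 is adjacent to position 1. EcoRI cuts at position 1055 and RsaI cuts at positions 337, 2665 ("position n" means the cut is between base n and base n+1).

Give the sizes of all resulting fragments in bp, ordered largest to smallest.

1610, 845, 718 bp

Combined cut positions (sorted): 337, 1055, 2665.
Circular molecule, 3 cuts → 3 fragments:
  1055 − 337 = 718 bp
  2665 − 1055 = 1610 bp
  wrap: 3173 − 2665 + 337 = 845 bp
Sorted largest to smallest: 1610, 845, 718 bp.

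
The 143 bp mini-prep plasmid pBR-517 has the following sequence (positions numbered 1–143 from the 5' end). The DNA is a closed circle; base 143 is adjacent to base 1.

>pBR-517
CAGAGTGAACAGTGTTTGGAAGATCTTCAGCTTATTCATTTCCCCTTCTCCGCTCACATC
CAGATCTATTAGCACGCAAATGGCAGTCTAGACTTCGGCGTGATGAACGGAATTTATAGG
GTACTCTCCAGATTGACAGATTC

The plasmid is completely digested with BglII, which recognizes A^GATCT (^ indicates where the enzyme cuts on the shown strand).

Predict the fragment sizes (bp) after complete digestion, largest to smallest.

BglII sites (AGATCT) start at positions 21, 62.
BglII cuts after the first base of each site, so after positions 21, 62.
Circular molecule, 2 cuts → 2 fragments:
  22–62 → 41 bp
  63–143 then 1–21 → 81 + 21 = 102 bp
Sorted largest to smallest: 102, 41 bp.

102, 41 bp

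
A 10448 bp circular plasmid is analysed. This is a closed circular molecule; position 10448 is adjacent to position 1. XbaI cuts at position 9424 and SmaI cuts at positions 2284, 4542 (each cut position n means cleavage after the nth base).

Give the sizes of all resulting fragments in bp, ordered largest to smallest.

4882, 3308, 2258 bp

Combined cut positions (sorted): 2284, 4542, 9424.
Circular molecule, 3 cuts → 3 fragments:
  4542 − 2284 = 2258 bp
  9424 − 4542 = 4882 bp
  wrap: 10448 − 9424 + 2284 = 3308 bp
Sorted largest to smallest: 4882, 3308, 2258 bp.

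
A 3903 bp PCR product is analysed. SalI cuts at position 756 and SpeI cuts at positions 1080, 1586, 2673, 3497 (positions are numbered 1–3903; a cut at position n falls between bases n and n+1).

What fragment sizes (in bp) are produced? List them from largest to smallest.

Combined cut positions (sorted): 756, 1080, 1586, 2673, 3497.
Linear molecule, 5 cuts → 6 fragments:
  756 − 0 = 756 bp
  1080 − 756 = 324 bp
  1586 − 1080 = 506 bp
  2673 − 1586 = 1087 bp
  3497 − 2673 = 824 bp
  3903 − 3497 = 406 bp
Sorted largest to smallest: 1087, 824, 756, 506, 406, 324 bp.

1087, 824, 756, 506, 406, 324 bp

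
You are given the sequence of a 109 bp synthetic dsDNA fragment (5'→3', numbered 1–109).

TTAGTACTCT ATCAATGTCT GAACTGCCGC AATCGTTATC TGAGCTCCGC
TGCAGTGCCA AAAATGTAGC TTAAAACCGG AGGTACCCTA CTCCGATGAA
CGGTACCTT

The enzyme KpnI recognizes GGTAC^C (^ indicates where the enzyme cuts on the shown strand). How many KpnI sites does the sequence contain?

GGTACC occurs starting at positions 82, 102.
KpnI cuts at 2 sites.

2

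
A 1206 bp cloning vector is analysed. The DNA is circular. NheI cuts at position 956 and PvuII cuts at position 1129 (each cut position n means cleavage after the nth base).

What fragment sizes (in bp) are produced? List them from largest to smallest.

Combined cut positions (sorted): 956, 1129.
Circular molecule, 2 cuts → 2 fragments:
  1129 − 956 = 173 bp
  wrap: 1206 − 1129 + 956 = 1033 bp
Sorted largest to smallest: 1033, 173 bp.

1033, 173 bp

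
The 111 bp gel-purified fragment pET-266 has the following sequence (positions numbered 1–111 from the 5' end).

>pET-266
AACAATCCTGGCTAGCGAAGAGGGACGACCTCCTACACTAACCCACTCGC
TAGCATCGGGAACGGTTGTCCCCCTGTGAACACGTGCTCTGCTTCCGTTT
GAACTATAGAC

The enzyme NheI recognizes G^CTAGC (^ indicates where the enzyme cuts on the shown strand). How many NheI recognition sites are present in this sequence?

2

GCTAGC occurs starting at positions 11, 49.
NheI cuts at 2 sites.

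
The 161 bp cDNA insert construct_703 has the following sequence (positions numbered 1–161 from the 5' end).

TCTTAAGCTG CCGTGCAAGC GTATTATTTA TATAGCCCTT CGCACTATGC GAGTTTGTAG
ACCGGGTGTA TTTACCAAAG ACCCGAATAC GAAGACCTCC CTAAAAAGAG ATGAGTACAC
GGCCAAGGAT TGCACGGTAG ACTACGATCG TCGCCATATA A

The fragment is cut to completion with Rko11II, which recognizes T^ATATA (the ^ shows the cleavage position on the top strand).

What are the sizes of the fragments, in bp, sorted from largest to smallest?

The Rko11II site (TATATA) starts at position 29.
Rko11II cuts after the first base of each site, so after position 29.
Linear molecule, 1 cut → 2 fragments:
  1–29 → 29 bp
  30–161 → 132 bp
Sorted largest to smallest: 132, 29 bp.

132, 29 bp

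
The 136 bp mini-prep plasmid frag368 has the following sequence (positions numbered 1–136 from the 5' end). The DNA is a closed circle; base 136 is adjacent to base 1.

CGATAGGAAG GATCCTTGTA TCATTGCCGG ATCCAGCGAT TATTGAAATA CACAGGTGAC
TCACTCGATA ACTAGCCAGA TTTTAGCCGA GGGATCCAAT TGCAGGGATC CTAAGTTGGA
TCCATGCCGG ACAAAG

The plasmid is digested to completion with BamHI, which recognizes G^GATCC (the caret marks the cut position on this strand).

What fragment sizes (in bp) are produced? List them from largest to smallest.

BamHI sites (GGATCC) start at positions 10, 29, 92, 106, 118.
BamHI cuts after the first base of each site, so after positions 10, 29, 92, 106, 118.
Circular molecule, 5 cuts → 5 fragments:
  11–29 → 19 bp
  30–92 → 63 bp
  93–106 → 14 bp
  107–118 → 12 bp
  119–136 then 1–10 → 18 + 10 = 28 bp
Sorted largest to smallest: 63, 28, 19, 14, 12 bp.

63, 28, 19, 14, 12 bp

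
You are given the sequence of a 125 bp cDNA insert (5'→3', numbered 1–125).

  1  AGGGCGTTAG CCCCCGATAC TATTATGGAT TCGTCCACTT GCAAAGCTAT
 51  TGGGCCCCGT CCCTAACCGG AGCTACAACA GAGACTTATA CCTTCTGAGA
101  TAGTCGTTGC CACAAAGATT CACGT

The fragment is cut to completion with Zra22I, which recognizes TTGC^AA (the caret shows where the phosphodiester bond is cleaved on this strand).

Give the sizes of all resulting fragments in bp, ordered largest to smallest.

83, 42 bp

The Zra22I site (TTGCAA) starts at position 39.
Zra22I cuts after base 4 of each site, so after position 42.
Linear molecule, 1 cut → 2 fragments:
  1–42 → 42 bp
  43–125 → 83 bp
Sorted largest to smallest: 83, 42 bp.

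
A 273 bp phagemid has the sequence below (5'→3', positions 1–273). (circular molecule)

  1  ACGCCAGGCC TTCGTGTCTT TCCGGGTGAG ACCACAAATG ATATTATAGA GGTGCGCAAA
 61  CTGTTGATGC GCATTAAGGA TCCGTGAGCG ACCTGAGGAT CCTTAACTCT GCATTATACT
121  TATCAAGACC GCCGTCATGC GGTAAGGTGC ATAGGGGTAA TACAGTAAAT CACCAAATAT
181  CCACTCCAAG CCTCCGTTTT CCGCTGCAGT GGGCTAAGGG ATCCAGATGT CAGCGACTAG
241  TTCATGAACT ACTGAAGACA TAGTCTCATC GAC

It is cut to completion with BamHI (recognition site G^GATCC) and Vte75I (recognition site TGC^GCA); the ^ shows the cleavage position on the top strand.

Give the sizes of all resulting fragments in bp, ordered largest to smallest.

BamHI sites (GGATCC) start at positions 78, 97, 219.
BamHI cuts after the first base of each site, so after positions 78, 97, 219.
Vte75I sites (TGCGCA) start at positions 53, 68.
Vte75I cuts after base 3 of each site, so after positions 55, 70.
Combined cut positions: 55, 70, 78, 97, 219.
Circular molecule, 5 cuts → 5 fragments:
  56–70 → 15 bp
  71–78 → 8 bp
  79–97 → 19 bp
  98–219 → 122 bp
  220–273 then 1–55 → 54 + 55 = 109 bp
Sorted largest to smallest: 122, 109, 19, 15, 8 bp.

122, 109, 19, 15, 8 bp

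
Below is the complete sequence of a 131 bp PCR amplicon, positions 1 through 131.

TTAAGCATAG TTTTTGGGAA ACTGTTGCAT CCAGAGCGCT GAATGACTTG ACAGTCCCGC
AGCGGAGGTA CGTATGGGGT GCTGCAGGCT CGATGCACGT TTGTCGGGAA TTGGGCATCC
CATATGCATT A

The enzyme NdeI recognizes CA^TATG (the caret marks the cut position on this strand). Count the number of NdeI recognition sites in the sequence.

1

CATATG occurs starting at position 121.
NdeI cuts at 1 site.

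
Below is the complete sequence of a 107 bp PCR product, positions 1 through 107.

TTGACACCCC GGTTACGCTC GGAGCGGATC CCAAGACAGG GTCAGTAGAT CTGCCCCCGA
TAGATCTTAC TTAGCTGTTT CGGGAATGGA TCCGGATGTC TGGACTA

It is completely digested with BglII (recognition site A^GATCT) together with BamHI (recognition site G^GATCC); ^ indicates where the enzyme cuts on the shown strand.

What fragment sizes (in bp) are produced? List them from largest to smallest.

BglII sites (AGATCT) start at positions 47, 62.
BglII cuts after the first base of each site, so after positions 47, 62.
BamHI sites (GGATCC) start at positions 26, 88.
BamHI cuts after the first base of each site, so after positions 26, 88.
Combined cut positions: 26, 47, 62, 88.
Linear molecule, 4 cuts → 5 fragments:
  1–26 → 26 bp
  27–47 → 21 bp
  48–62 → 15 bp
  63–88 → 26 bp
  89–107 → 19 bp
Sorted largest to smallest: 26, 26, 21, 19, 15 bp.

26, 26, 21, 19, 15 bp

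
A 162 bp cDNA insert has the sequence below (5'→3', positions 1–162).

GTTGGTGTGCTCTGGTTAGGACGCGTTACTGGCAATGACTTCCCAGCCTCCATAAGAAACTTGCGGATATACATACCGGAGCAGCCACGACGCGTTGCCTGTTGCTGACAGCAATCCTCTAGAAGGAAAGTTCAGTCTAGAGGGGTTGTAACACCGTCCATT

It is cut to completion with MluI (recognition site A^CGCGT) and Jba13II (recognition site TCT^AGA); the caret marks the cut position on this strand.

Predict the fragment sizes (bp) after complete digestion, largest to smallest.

69, 30, 24, 21, 18 bp

MluI sites (ACGCGT) start at positions 21, 90.
MluI cuts after the first base of each site, so after positions 21, 90.
Jba13II sites (TCTAGA) start at positions 118, 136.
Jba13II cuts after base 3 of each site, so after positions 120, 138.
Combined cut positions: 21, 90, 120, 138.
Linear molecule, 4 cuts → 5 fragments:
  1–21 → 21 bp
  22–90 → 69 bp
  91–120 → 30 bp
  121–138 → 18 bp
  139–162 → 24 bp
Sorted largest to smallest: 69, 30, 24, 21, 18 bp.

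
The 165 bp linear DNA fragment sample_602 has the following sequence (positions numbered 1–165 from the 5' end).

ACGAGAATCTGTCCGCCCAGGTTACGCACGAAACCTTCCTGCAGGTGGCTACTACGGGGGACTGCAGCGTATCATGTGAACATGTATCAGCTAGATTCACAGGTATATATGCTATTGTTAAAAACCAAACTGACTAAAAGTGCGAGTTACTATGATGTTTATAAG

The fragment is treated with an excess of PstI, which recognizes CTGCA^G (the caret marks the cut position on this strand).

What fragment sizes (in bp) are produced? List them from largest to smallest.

PstI sites (CTGCAG) start at positions 39, 62.
PstI cuts after base 5 of each site (before the last base), so after positions 43, 66.
Linear molecule, 2 cuts → 3 fragments:
  1–43 → 43 bp
  44–66 → 23 bp
  67–165 → 99 bp
Sorted largest to smallest: 99, 43, 23 bp.

99, 43, 23 bp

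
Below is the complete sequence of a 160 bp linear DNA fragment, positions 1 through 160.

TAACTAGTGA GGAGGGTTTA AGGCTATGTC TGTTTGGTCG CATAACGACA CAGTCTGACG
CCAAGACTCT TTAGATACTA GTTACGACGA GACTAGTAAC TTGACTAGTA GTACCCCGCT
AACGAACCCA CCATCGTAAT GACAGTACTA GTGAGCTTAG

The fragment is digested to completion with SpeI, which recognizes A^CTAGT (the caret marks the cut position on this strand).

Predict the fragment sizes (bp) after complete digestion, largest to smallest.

74, 43, 15, 13, 12, 3 bp

SpeI sites (ACTAGT) start at positions 3, 77, 92, 104, 147.
SpeI cuts after the first base of each site, so after positions 3, 77, 92, 104, 147.
Linear molecule, 5 cuts → 6 fragments:
  1–3 → 3 bp
  4–77 → 74 bp
  78–92 → 15 bp
  93–104 → 12 bp
  105–147 → 43 bp
  148–160 → 13 bp
Sorted largest to smallest: 74, 43, 15, 13, 12, 3 bp.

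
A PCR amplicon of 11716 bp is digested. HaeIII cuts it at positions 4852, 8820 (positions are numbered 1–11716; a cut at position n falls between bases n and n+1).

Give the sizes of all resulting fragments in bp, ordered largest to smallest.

4852, 3968, 2896 bp

Linear molecule, 2 cuts → 3 fragments:
  4852 − 0 = 4852 bp
  8820 − 4852 = 3968 bp
  11716 − 8820 = 2896 bp
Sorted largest to smallest: 4852, 3968, 2896 bp.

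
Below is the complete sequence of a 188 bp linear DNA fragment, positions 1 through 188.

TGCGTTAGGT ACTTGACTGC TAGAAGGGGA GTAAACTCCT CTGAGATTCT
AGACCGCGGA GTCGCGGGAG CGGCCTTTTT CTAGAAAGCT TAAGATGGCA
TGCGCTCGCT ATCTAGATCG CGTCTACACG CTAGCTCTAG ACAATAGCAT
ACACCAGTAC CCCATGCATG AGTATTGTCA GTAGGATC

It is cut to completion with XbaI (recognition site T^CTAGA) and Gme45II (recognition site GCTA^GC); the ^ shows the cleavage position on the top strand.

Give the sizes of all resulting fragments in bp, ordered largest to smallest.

52, 48, 32, 32, 21, 3 bp

XbaI sites (TCTAGA) start at positions 48, 80, 112, 136.
XbaI cuts after the first base of each site, so after positions 48, 80, 112, 136.
The Gme45II site (GCTAGC) starts at position 130.
Gme45II cuts after base 4 of each site, so after position 133.
Combined cut positions: 48, 80, 112, 133, 136.
Linear molecule, 5 cuts → 6 fragments:
  1–48 → 48 bp
  49–80 → 32 bp
  81–112 → 32 bp
  113–133 → 21 bp
  134–136 → 3 bp
  137–188 → 52 bp
Sorted largest to smallest: 52, 48, 32, 32, 21, 3 bp.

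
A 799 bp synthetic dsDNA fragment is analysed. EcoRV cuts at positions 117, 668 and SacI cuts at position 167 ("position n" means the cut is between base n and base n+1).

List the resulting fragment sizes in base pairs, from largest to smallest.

501, 131, 117, 50 bp

Combined cut positions (sorted): 117, 167, 668.
Linear molecule, 3 cuts → 4 fragments:
  117 − 0 = 117 bp
  167 − 117 = 50 bp
  668 − 167 = 501 bp
  799 − 668 = 131 bp
Sorted largest to smallest: 501, 131, 117, 50 bp.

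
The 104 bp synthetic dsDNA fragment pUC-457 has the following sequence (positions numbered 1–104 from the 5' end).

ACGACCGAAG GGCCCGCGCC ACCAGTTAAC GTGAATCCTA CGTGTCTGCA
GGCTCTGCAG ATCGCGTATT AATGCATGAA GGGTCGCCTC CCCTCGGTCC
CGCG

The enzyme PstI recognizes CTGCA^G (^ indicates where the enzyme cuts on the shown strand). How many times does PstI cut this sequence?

2

CTGCAG occurs starting at positions 46, 55.
PstI cuts at 2 sites.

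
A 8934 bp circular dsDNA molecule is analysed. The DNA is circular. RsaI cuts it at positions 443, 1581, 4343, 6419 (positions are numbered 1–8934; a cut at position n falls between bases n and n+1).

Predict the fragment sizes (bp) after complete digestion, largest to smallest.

Circular molecule, 4 cuts → 4 fragments:
  1581 − 443 = 1138 bp
  4343 − 1581 = 2762 bp
  6419 − 4343 = 2076 bp
  wrap: 8934 − 6419 + 443 = 2958 bp
Sorted largest to smallest: 2958, 2762, 2076, 1138 bp.

2958, 2762, 2076, 1138 bp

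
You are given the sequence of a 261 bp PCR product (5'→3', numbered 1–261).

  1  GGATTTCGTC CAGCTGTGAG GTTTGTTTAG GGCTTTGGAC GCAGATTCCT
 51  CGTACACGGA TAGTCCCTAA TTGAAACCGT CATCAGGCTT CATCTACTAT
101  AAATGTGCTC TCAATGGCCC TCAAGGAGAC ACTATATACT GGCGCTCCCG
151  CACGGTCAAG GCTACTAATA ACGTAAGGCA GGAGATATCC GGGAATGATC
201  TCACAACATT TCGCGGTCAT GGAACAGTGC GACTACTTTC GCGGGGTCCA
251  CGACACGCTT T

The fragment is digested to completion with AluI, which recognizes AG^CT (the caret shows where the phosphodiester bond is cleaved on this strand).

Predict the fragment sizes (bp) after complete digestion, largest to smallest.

The AluI site (AGCT) starts at position 12.
AluI cuts after base 2 of each site, so after position 13.
Linear molecule, 1 cut → 2 fragments:
  1–13 → 13 bp
  14–261 → 248 bp
Sorted largest to smallest: 248, 13 bp.

248, 13 bp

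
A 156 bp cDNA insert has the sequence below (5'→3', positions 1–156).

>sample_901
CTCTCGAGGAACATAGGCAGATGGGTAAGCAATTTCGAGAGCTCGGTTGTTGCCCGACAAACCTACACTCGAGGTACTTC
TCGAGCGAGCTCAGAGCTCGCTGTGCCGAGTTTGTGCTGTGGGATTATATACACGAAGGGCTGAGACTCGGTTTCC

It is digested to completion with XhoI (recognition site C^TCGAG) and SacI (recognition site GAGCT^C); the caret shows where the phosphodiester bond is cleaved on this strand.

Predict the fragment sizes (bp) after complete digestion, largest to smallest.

58, 40, 25, 12, 11, 7, 3 bp

XhoI sites (CTCGAG) start at positions 3, 68, 80.
XhoI cuts after the first base of each site, so after positions 3, 68, 80.
SacI sites (GAGCTC) start at positions 39, 87, 94.
SacI cuts after base 5 of each site (before the last base), so after positions 43, 91, 98.
Combined cut positions: 3, 43, 68, 80, 91, 98.
Linear molecule, 6 cuts → 7 fragments:
  1–3 → 3 bp
  4–43 → 40 bp
  44–68 → 25 bp
  69–80 → 12 bp
  81–91 → 11 bp
  92–98 → 7 bp
  99–156 → 58 bp
Sorted largest to smallest: 58, 40, 25, 12, 11, 7, 3 bp.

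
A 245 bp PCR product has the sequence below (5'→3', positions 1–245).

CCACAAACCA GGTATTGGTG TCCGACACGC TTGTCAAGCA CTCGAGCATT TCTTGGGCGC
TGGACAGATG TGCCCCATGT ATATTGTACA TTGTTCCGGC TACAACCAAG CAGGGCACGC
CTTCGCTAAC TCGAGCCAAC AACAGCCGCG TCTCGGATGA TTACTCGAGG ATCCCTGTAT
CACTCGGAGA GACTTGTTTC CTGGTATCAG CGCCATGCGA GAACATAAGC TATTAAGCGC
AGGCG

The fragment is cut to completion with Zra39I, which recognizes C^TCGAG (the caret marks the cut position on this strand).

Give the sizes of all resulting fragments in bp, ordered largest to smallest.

Zra39I sites (CTCGAG) start at positions 41, 130, 164.
Zra39I cuts after the first base of each site, so after positions 41, 130, 164.
Linear molecule, 3 cuts → 4 fragments:
  1–41 → 41 bp
  42–130 → 89 bp
  131–164 → 34 bp
  165–245 → 81 bp
Sorted largest to smallest: 89, 81, 41, 34 bp.

89, 81, 41, 34 bp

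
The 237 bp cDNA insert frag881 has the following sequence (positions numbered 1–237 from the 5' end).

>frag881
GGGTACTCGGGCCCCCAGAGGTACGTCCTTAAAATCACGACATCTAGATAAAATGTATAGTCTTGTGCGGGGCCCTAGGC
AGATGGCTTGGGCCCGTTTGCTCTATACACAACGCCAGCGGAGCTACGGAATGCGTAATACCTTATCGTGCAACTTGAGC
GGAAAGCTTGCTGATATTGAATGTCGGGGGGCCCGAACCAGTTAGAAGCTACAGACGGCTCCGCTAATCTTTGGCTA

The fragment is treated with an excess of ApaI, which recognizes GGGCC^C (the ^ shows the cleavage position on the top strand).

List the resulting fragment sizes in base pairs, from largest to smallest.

ApaI sites (GGGCCC) start at positions 9, 70, 90, 189.
ApaI cuts after base 5 of each site (before the last base), so after positions 13, 74, 94, 193.
Linear molecule, 4 cuts → 5 fragments:
  1–13 → 13 bp
  14–74 → 61 bp
  75–94 → 20 bp
  95–193 → 99 bp
  194–237 → 44 bp
Sorted largest to smallest: 99, 61, 44, 20, 13 bp.

99, 61, 44, 20, 13 bp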